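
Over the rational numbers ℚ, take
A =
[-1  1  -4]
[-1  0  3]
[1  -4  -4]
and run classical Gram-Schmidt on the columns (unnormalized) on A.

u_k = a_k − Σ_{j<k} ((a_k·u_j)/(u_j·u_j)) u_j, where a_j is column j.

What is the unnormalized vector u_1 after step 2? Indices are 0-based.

u_1 = (-2/3, -5/3, -7/3)

Step 1: u_0 = a_0 = (-1, -1, 1).
Step 2: u_1 = a_1 − (-5/3)·u_0 = (-2/3, -5/3, -7/3).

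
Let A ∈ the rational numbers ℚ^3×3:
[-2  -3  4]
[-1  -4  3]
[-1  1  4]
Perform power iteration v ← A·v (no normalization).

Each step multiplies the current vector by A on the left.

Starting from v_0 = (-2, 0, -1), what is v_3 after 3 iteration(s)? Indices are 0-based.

v_0 = (-2, 0, -1).
v_1 = A·v_0 = (0, -1, -2).
v_2 = A·v_1 = (-5, -2, -9).
v_3 = A·v_2 = (-20, -14, -33).

v_3 = (-20, -14, -33)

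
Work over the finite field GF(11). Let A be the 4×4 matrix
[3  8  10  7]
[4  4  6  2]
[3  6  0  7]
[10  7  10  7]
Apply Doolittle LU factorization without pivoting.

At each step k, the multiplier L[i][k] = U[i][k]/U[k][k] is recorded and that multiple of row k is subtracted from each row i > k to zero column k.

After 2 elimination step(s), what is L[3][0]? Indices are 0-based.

[col 0] pivot 3
  R1 -= 5*R0 → (0, 8, 0, 0)  (L[1][0] := 5)
  R2 -= 1*R0 → (0, 9, 1, 0)  (L[2][0] := 1)
  R3 -= 7*R0 → (0, 6, 6, 2)  (L[3][0] := 7)
[col 1] pivot 8
  R2 -= 8*R1 → (0, 0, 1, 0)  (L[2][1] := 8)
  R3 -= 9*R1 → (0, 0, 6, 2)  (L[3][1] := 9)

L[3][0] = 7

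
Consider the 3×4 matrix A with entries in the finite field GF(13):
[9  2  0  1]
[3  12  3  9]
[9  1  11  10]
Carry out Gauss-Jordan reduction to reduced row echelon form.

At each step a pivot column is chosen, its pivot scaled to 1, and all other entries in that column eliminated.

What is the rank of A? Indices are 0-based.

pivot(0,0)=9: scale R0 → (1, 6, 0, 3)
  clear (1,0): R1 −= (3)R0 → (0, 7, 3, 0)
  clear (2,0): R2 −= (9)R0 → (0, 12, 11, 9)
pivot(1,1)=7: scale R1 → (0, 1, 6, 0)
  clear (0,1): R0 −= (6)R1 → (1, 0, 3, 3)
  clear (2,1): R2 −= (12)R1 → (0, 0, 4, 9)
pivot(2,2)=4: scale R2 → (0, 0, 1, 12)
  clear (0,2): R0 −= (3)R2 → (1, 0, 0, 6)
  clear (1,2): R1 −= (6)R2 → (0, 1, 0, 6)

rank = 3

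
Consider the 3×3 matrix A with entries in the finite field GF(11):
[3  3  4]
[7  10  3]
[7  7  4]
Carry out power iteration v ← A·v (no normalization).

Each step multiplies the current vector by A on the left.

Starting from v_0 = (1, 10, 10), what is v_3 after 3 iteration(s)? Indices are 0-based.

v_3 = (10, 4, 9)

v_0 = (1, 10, 10).
v_1 = A·v_0 = (7, 5, 7).
v_2 = A·v_1 = (9, 10, 2).
v_3 = A·v_2 = (10, 4, 9).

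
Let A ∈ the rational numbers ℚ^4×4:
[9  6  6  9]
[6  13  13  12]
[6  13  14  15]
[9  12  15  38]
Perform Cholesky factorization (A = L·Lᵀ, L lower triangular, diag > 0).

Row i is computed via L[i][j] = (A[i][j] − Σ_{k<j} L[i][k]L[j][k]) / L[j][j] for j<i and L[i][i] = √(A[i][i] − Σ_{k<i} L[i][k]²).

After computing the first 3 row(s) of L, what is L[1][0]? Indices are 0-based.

L[1][0] = 2

Step 1: L[0][0] = √(9) = 3.
  L[1][0] = (6) / L[0][0] = 2.
Step 2: L[1][1] = √(9) = 3.
  L[2][0] = (6) / L[0][0] = 2.
  L[2][1] = (9) / L[1][1] = 3.
Step 3: L[2][2] = √(1) = 1.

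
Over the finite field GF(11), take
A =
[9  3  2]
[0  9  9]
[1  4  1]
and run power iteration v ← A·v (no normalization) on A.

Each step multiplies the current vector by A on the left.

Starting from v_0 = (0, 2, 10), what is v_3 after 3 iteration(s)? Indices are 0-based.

v_3 = (9, 3, 7)

v_0 = (0, 2, 10).
v_1 = A·v_0 = (4, 9, 7).
v_2 = A·v_1 = (0, 1, 3).
v_3 = A·v_2 = (9, 3, 7).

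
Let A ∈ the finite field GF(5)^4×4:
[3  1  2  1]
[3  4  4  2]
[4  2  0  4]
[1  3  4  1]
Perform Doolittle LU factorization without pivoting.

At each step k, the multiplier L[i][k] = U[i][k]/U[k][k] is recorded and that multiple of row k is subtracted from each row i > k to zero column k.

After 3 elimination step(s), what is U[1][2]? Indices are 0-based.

U[1][2] = 2

[col 0] pivot 3
  R1 -= 1*R0 → (0, 3, 2, 1)  (L[1][0] := 1)
  R2 -= 3*R0 → (0, 4, 4, 1)  (L[2][0] := 3)
  R3 -= 2*R0 → (0, 1, 0, 4)  (L[3][0] := 2)
[col 1] pivot 3
  R2 -= 3*R1 → (0, 0, 3, 3)  (L[2][1] := 3)
  R3 -= 2*R1 → (0, 0, 1, 2)  (L[3][1] := 2)
[col 2] pivot 3
  R3 -= 2*R2 → (0, 0, 0, 1)  (L[3][2] := 2)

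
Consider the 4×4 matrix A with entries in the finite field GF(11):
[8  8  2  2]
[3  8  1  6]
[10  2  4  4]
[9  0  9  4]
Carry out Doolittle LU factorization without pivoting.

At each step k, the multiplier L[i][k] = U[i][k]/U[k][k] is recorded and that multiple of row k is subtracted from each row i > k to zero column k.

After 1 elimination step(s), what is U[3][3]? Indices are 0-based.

U[3][3] = 10

Step 1: pivot at (0,0) is 8.
  row1 ← row1 − (10)·row0  ⇒  L[1][0]=10, U row1=(0, 5, 3, 8)
  row2 ← row2 − (4)·row0  ⇒  L[2][0]=4, U row2=(0, 3, 7, 7)
  row3 ← row3 − (8)·row0  ⇒  L[3][0]=8, U row3=(0, 2, 4, 10)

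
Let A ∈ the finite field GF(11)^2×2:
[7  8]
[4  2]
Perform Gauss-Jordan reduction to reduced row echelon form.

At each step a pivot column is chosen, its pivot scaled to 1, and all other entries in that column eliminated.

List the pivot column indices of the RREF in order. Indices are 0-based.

pivot columns: 0, 1

pivot(0,0)=7: scale R0 → (1, 9)
  clear (1,0): R1 −= (4)R0 → (0, 10)
pivot(1,1)=10: scale R1 → (0, 1)
  clear (0,1): R0 −= (9)R1 → (1, 0)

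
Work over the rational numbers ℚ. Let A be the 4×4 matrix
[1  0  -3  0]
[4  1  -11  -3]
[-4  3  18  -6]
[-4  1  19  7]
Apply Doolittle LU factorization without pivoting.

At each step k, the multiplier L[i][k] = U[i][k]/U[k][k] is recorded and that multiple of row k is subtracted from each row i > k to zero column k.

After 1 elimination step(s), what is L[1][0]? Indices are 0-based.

[col 0] pivot 1
  R1 -= 4*R0 → (0, 1, 1, -3)  (L[1][0] := 4)
  R2 -= -4*R0 → (0, 3, 6, -6)  (L[2][0] := -4)
  R3 -= -4*R0 → (0, 1, 7, 7)  (L[3][0] := -4)

L[1][0] = 4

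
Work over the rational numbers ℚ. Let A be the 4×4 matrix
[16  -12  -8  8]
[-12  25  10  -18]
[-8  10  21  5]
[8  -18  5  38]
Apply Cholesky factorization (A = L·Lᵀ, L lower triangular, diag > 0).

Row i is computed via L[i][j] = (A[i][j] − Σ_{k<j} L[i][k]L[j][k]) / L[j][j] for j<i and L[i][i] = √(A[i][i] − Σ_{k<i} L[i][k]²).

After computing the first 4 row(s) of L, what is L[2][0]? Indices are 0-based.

Step 1: L[0][0] = √(16) = 4.
  L[1][0] = (-12) / L[0][0] = -3.
Step 2: L[1][1] = √(16) = 4.
  L[2][0] = (-8) / L[0][0] = -2.
  L[2][1] = (4) / L[1][1] = 1.
Step 3: L[2][2] = √(16) = 4.
  L[3][0] = (8) / L[0][0] = 2.
  L[3][1] = (-12) / L[1][1] = -3.
  L[3][2] = (12) / L[2][2] = 3.
Step 4: L[3][3] = √(16) = 4.

L[2][0] = -2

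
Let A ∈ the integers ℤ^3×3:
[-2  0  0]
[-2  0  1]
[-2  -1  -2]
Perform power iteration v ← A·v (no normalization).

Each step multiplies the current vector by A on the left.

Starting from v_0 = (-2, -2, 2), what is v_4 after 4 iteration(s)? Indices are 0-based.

v_0 = (-2, -2, 2).
v_1 = A·v_0 = (4, 6, 2).
v_2 = A·v_1 = (-8, -6, -18).
v_3 = A·v_2 = (16, -2, 58).
v_4 = A·v_3 = (-32, 26, -146).

v_4 = (-32, 26, -146)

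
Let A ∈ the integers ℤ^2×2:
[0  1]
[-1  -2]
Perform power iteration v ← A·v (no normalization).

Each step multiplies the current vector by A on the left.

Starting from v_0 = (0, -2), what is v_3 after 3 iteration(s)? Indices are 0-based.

v_0 = (0, -2).
v_1 = A·v_0 = (-2, 4).
v_2 = A·v_1 = (4, -6).
v_3 = A·v_2 = (-6, 8).

v_3 = (-6, 8)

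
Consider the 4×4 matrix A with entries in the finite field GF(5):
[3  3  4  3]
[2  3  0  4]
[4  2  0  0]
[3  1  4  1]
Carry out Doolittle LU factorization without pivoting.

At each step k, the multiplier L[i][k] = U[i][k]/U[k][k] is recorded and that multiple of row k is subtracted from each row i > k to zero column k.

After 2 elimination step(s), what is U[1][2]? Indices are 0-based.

k=0: U[0][0]=3
  eliminate (1,0): mult=4, new row 1: (0, 1, 4, 2); set L[1][0]=4
  eliminate (2,0): mult=3, new row 2: (0, 3, 3, 1); set L[2][0]=3
  eliminate (3,0): mult=1, new row 3: (0, 3, 0, 3); set L[3][0]=1
k=1: U[1][1]=1
  eliminate (2,1): mult=3, new row 2: (0, 0, 1, 0); set L[2][1]=3
  eliminate (3,1): mult=3, new row 3: (0, 0, 3, 2); set L[3][1]=3

U[1][2] = 4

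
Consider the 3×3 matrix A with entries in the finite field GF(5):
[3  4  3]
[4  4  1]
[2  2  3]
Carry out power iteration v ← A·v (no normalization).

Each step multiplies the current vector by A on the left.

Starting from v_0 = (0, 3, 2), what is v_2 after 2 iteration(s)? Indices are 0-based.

v_2 = (1, 0, 0)

v_0 = (0, 3, 2).
v_1 = A·v_0 = (3, 4, 2).
v_2 = A·v_1 = (1, 0, 0).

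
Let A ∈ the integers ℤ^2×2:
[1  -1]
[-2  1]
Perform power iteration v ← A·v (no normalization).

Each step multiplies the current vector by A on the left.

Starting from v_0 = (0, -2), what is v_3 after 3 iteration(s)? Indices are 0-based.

v_0 = (0, -2).
v_1 = A·v_0 = (2, -2).
v_2 = A·v_1 = (4, -6).
v_3 = A·v_2 = (10, -14).

v_3 = (10, -14)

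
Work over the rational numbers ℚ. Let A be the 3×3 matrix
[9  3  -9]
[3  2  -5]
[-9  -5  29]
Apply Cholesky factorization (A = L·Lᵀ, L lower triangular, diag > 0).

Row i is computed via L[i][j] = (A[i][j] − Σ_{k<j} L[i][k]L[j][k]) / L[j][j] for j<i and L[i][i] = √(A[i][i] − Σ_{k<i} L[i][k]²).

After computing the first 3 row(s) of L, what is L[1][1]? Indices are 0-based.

L[1][1] = 1

Step 1: L[0][0] = √(9) = 3.
  L[1][0] = (3) / L[0][0] = 1.
Step 2: L[1][1] = √(1) = 1.
  L[2][0] = (-9) / L[0][0] = -3.
  L[2][1] = (-2) / L[1][1] = -2.
Step 3: L[2][2] = √(16) = 4.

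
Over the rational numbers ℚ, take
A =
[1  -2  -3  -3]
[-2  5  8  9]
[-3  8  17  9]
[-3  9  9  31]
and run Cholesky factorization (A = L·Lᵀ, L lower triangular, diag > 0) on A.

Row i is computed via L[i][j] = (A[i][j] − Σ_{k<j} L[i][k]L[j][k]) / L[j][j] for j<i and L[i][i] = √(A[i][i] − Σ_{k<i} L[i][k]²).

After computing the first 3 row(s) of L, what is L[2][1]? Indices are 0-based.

Step 1: L[0][0] = √(1) = 1.
  L[1][0] = (-2) / L[0][0] = -2.
Step 2: L[1][1] = √(1) = 1.
  L[2][0] = (-3) / L[0][0] = -3.
  L[2][1] = (2) / L[1][1] = 2.
Step 3: L[2][2] = √(4) = 2.

L[2][1] = 2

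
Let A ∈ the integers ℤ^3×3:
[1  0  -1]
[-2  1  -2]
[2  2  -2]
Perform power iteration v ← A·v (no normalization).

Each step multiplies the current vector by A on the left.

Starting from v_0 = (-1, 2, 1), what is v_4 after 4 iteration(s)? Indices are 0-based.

v_4 = (-10, -2, 0)

v_0 = (-1, 2, 1).
v_1 = A·v_0 = (-2, 2, 0).
v_2 = A·v_1 = (-2, 6, 0).
v_3 = A·v_2 = (-2, 10, 8).
v_4 = A·v_3 = (-10, -2, 0).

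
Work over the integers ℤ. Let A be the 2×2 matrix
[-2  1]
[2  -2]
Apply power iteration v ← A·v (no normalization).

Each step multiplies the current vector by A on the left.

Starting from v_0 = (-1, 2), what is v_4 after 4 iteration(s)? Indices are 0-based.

v_4 = (-164, 232)

v_0 = (-1, 2).
v_1 = A·v_0 = (4, -6).
v_2 = A·v_1 = (-14, 20).
v_3 = A·v_2 = (48, -68).
v_4 = A·v_3 = (-164, 232).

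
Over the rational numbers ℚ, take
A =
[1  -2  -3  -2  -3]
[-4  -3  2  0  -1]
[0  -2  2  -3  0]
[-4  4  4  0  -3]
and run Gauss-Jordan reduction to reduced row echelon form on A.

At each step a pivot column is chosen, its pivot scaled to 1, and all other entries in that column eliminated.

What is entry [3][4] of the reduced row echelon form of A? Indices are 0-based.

[1] R0 /= 1  ⇒  (1, -2, -3, -2, -3)
     R1 -= -4·R0  ⇒  (0, -11, -10, -8, -13)
     R3 -= -4·R0  ⇒  (0, -4, -8, -8, -15)
[2] R1 /= -11  ⇒  (0, 1, 10/11, 8/11, 13/11)
     R0 -= -2·R1  ⇒  (1, 0, -13/11, -6/11, -7/11)
     R2 -= -2·R1  ⇒  (0, 0, 42/11, -17/11, 26/11)
     R3 -= -4·R1  ⇒  (0, 0, -48/11, -56/11, -113/11)
[3] R2 /= 42/11  ⇒  (0, 0, 1, -17/42, 13/21)
     R0 -= -13/11·R2  ⇒  (1, 0, 0, -43/42, 2/21)
     R1 -= 10/11·R2  ⇒  (0, 1, 0, 23/21, 13/21)
     R3 -= -48/11·R2  ⇒  (0, 0, 0, -48/7, -53/7)
[4] R3 /= -48/7  ⇒  (0, 0, 0, 1, 53/48)
     R0 -= -43/42·R3  ⇒  (1, 0, 0, 0, 353/288)
     R1 -= 23/21·R3  ⇒  (0, 1, 0, 0, -85/144)
     R2 -= -17/42·R3  ⇒  (0, 0, 1, 0, 307/288)

M[3][4] = 53/48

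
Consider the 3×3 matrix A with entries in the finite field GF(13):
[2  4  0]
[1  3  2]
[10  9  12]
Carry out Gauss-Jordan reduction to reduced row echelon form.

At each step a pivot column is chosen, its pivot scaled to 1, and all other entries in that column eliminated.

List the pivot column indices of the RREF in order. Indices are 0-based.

pivot columns: 0, 1, 2

[1] R0 /= 2  ⇒  (1, 2, 0)
     R1 -= 1·R0  ⇒  (0, 1, 2)
     R2 -= 10·R0  ⇒  (0, 2, 12)
[2] R1 /= 1  ⇒  (0, 1, 2)
     R0 -= 2·R1  ⇒  (1, 0, 9)
     R2 -= 2·R1  ⇒  (0, 0, 8)
[3] R2 /= 8  ⇒  (0, 0, 1)
     R0 -= 9·R2  ⇒  (1, 0, 0)
     R1 -= 2·R2  ⇒  (0, 1, 0)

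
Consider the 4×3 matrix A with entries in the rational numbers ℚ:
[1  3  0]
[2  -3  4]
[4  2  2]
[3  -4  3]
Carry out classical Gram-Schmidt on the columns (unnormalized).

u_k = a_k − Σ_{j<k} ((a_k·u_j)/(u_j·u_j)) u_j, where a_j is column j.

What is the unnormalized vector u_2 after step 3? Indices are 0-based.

Step 1: u_0 = a_0 = (1, 2, 4, 3).
Step 2: u_1 = a_1 − (-7/30)·u_0 = (97/30, -38/15, 44/15, -33/10).
Step 3: u_2 = a_2 − (5/6)·u_0 − (-425/1091)·u_1 = (465/1091, 1469/1091, -208/1091, -857/1091).

u_2 = (465/1091, 1469/1091, -208/1091, -857/1091)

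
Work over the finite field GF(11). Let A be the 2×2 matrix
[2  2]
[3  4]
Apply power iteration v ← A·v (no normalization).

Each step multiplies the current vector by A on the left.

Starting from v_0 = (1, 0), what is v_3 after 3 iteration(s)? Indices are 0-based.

v_3 = (1, 3)

v_0 = (1, 0).
v_1 = A·v_0 = (2, 3).
v_2 = A·v_1 = (10, 7).
v_3 = A·v_2 = (1, 3).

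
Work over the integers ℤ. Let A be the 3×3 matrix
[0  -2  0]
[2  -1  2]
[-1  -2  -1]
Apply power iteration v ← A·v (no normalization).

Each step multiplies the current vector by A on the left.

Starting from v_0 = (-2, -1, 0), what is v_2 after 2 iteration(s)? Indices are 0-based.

v_0 = (-2, -1, 0).
v_1 = A·v_0 = (2, -3, 4).
v_2 = A·v_1 = (6, 15, 0).

v_2 = (6, 15, 0)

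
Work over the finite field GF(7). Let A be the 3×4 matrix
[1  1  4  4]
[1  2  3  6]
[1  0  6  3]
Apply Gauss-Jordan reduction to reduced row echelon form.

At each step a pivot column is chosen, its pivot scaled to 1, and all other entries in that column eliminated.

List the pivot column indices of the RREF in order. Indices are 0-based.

pivot(0,0)=1: scale R0 → (1, 1, 4, 4)
  clear (1,0): R1 −= (1)R0 → (0, 1, 6, 2)
  clear (2,0): R2 −= (1)R0 → (0, 6, 2, 6)
pivot(1,1)=1: scale R1 → (0, 1, 6, 2)
  clear (0,1): R0 −= (1)R1 → (1, 0, 5, 2)
  clear (2,1): R2 −= (6)R1 → (0, 0, 1, 1)
pivot(2,2)=1: scale R2 → (0, 0, 1, 1)
  clear (0,2): R0 −= (5)R2 → (1, 0, 0, 4)
  clear (1,2): R1 −= (6)R2 → (0, 1, 0, 3)

pivot columns: 0, 1, 2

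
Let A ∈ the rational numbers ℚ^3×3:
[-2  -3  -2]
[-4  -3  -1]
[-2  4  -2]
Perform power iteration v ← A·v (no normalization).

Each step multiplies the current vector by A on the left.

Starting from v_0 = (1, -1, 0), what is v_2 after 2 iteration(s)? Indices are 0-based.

v_2 = (13, 5, 6)

v_0 = (1, -1, 0).
v_1 = A·v_0 = (1, -1, -6).
v_2 = A·v_1 = (13, 5, 6).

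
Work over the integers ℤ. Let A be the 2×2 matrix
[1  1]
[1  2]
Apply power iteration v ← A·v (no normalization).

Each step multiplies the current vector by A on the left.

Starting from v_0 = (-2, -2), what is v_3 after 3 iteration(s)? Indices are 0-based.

v_3 = (-26, -42)

v_0 = (-2, -2).
v_1 = A·v_0 = (-4, -6).
v_2 = A·v_1 = (-10, -16).
v_3 = A·v_2 = (-26, -42).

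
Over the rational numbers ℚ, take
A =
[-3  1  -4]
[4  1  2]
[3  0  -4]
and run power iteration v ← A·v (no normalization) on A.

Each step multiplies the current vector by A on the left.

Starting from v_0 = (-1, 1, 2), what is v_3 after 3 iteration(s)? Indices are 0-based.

v_3 = (-336, 255, 43)

v_0 = (-1, 1, 2).
v_1 = A·v_0 = (-4, 1, -11).
v_2 = A·v_1 = (57, -37, 32).
v_3 = A·v_2 = (-336, 255, 43).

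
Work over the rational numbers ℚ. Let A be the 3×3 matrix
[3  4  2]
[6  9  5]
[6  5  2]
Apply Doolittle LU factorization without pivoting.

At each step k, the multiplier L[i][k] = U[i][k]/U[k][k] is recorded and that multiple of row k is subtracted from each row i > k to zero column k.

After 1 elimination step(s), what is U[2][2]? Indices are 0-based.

[col 0] pivot 3
  R1 -= 2*R0 → (0, 1, 1)  (L[1][0] := 2)
  R2 -= 2*R0 → (0, -3, -2)  (L[2][0] := 2)

U[2][2] = -2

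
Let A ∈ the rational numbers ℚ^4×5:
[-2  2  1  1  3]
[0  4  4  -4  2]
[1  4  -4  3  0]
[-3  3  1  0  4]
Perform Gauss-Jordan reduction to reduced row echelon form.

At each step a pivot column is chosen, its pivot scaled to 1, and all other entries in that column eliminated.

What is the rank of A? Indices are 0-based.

rank = 4

step 1: normalize row 0 (÷-2) = (1, -1, -1/2, -1/2, -3/2)
  row 2: subtract 1×row0 = (0, 5, -7/2, 7/2, 3/2)
  row 3: subtract -3×row0 = (0, 0, -1/2, -3/2, -1/2)
step 2: normalize row 1 (÷4) = (0, 1, 1, -1, 1/2)
  row 0: subtract -1×row1 = (1, 0, 1/2, -3/2, -1)
  row 2: subtract 5×row1 = (0, 0, -17/2, 17/2, -1)
step 3: normalize row 2 (÷-17/2) = (0, 0, 1, -1, 2/17)
  row 0: subtract 1/2×row2 = (1, 0, 0, -1, -18/17)
  row 1: subtract 1×row2 = (0, 1, 0, 0, 13/34)
  row 3: subtract -1/2×row2 = (0, 0, 0, -2, -15/34)
step 4: normalize row 3 (÷-2) = (0, 0, 0, 1, 15/68)
  row 0: subtract -1×row3 = (1, 0, 0, 0, -57/68)
  row 2: subtract -1×row3 = (0, 0, 1, 0, 23/68)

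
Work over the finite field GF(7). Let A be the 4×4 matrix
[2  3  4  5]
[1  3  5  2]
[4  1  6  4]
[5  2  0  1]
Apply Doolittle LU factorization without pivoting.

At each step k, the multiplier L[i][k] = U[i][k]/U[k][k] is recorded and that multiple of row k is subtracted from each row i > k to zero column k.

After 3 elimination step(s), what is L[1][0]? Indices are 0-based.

L[1][0] = 4

[col 0] pivot 2
  R1 -= 4*R0 → (0, 5, 3, 3)  (L[1][0] := 4)
  R2 -= 2*R0 → (0, 2, 5, 1)  (L[2][0] := 2)
  R3 -= 6*R0 → (0, 5, 4, 6)  (L[3][0] := 6)
[col 1] pivot 5
  R2 -= 6*R1 → (0, 0, 1, 4)  (L[2][1] := 6)
  R3 -= 1*R1 → (0, 0, 1, 3)  (L[3][1] := 1)
[col 2] pivot 1
  R3 -= 1*R2 → (0, 0, 0, 6)  (L[3][2] := 1)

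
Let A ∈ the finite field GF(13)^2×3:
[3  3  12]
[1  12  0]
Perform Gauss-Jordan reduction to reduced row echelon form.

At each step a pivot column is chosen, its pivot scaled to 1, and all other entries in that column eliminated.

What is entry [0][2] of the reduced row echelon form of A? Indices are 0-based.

[1] R0 /= 3  ⇒  (1, 1, 4)
     R1 -= 1·R0  ⇒  (0, 11, 9)
[2] R1 /= 11  ⇒  (0, 1, 2)
     R0 -= 1·R1  ⇒  (1, 0, 2)

M[0][2] = 2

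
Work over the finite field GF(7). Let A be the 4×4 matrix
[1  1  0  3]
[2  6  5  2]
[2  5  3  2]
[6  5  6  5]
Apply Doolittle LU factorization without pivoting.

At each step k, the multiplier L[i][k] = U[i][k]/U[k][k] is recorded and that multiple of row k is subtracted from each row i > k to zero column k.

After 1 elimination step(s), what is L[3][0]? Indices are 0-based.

[col 0] pivot 1
  R1 -= 2*R0 → (0, 4, 5, 3)  (L[1][0] := 2)
  R2 -= 2*R0 → (0, 3, 3, 3)  (L[2][0] := 2)
  R3 -= 6*R0 → (0, 6, 6, 1)  (L[3][0] := 6)

L[3][0] = 6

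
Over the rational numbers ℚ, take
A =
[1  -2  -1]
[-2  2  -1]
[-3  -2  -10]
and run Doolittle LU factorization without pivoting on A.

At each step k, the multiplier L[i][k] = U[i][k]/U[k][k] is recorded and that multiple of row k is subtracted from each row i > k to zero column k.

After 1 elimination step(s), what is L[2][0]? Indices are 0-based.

Step 1: pivot at (0,0) is 1.
  row1 ← row1 − (-2)·row0  ⇒  L[1][0]=-2, U row1=(0, -2, -3)
  row2 ← row2 − (-3)·row0  ⇒  L[2][0]=-3, U row2=(0, -8, -13)

L[2][0] = -3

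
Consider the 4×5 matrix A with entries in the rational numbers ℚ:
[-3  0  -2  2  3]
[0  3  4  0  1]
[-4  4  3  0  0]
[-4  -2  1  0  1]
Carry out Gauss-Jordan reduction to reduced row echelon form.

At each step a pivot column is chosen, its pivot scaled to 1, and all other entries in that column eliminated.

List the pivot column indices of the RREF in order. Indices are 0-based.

pivot columns: 0, 1, 2, 3

pivot(0,0)=-3: scale R0 → (1, 0, 2/3, -2/3, -1)
  clear (2,0): R2 −= (-4)R0 → (0, 4, 17/3, -8/3, -4)
  clear (3,0): R3 −= (-4)R0 → (0, -2, 11/3, -8/3, -3)
pivot(1,1)=3: scale R1 → (0, 1, 4/3, 0, 1/3)
  clear (2,1): R2 −= (4)R1 → (0, 0, 1/3, -8/3, -16/3)
  clear (3,1): R3 −= (-2)R1 → (0, 0, 19/3, -8/3, -7/3)
pivot(2,2)=1/3: scale R2 → (0, 0, 1, -8, -16)
  clear (0,2): R0 −= (2/3)R2 → (1, 0, 0, 14/3, 29/3)
  clear (1,2): R1 −= (4/3)R2 → (0, 1, 0, 32/3, 65/3)
  clear (3,2): R3 −= (19/3)R2 → (0, 0, 0, 48, 99)
pivot(3,3)=48: scale R3 → (0, 0, 0, 1, 33/16)
  clear (0,3): R0 −= (14/3)R3 → (1, 0, 0, 0, 1/24)
  clear (1,3): R1 −= (32/3)R3 → (0, 1, 0, 0, -1/3)
  clear (2,3): R2 −= (-8)R3 → (0, 0, 1, 0, 1/2)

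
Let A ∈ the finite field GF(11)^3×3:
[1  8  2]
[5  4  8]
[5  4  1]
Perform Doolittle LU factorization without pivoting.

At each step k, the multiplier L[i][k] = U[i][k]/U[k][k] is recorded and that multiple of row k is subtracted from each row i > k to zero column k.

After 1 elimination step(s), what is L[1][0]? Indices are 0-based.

[col 0] pivot 1
  R1 -= 5*R0 → (0, 8, 9)  (L[1][0] := 5)
  R2 -= 5*R0 → (0, 8, 2)  (L[2][0] := 5)

L[1][0] = 5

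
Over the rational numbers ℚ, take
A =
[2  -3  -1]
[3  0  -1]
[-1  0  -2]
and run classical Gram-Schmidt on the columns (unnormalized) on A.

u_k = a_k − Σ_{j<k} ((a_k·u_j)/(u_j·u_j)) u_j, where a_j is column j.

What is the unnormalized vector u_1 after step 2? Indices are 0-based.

Step 1: u_0 = a_0 = (2, 3, -1).
Step 2: u_1 = a_1 − (-3/7)·u_0 = (-15/7, 9/7, -3/7).

u_1 = (-15/7, 9/7, -3/7)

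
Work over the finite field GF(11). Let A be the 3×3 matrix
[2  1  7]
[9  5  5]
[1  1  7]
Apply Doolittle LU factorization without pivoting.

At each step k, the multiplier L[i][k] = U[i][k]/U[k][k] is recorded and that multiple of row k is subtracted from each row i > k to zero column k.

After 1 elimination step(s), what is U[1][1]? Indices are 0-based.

U[1][1] = 6

k=0: U[0][0]=2
  eliminate (1,0): mult=10, new row 1: (0, 6, 1); set L[1][0]=10
  eliminate (2,0): mult=6, new row 2: (0, 6, 9); set L[2][0]=6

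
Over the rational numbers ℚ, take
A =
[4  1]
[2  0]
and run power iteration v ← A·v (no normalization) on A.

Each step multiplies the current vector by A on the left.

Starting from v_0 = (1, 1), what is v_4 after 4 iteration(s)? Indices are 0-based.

v_0 = (1, 1).
v_1 = A·v_0 = (5, 2).
v_2 = A·v_1 = (22, 10).
v_3 = A·v_2 = (98, 44).
v_4 = A·v_3 = (436, 196).

v_4 = (436, 196)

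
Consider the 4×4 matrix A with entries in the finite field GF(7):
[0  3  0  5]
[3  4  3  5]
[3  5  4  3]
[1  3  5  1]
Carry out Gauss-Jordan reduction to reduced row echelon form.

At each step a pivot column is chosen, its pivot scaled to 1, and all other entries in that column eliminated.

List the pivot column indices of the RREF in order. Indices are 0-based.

step 1: exchange rows 0,1
step 1: normalize row 0 (÷3) = (1, 6, 1, 4)
  row 2: subtract 3×row0 = (0, 1, 1, 5)
  row 3: subtract 1×row0 = (0, 4, 4, 4)
step 2: normalize row 1 (÷3) = (0, 1, 0, 4)
  row 0: subtract 6×row1 = (1, 0, 1, 1)
  row 2: subtract 1×row1 = (0, 0, 1, 1)
  row 3: subtract 4×row1 = (0, 0, 4, 2)
step 3: normalize row 2 (÷1) = (0, 0, 1, 1)
  row 0: subtract 1×row2 = (1, 0, 0, 0)
  row 3: subtract 4×row2 = (0, 0, 0, 5)
step 4: normalize row 3 (÷5) = (0, 0, 0, 1)
  row 1: subtract 4×row3 = (0, 1, 0, 0)
  row 2: subtract 1×row3 = (0, 0, 1, 0)

pivot columns: 0, 1, 2, 3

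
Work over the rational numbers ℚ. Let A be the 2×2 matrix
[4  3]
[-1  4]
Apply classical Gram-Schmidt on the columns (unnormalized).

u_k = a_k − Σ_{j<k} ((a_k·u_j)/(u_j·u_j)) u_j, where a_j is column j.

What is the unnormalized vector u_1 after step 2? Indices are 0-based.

u_1 = (19/17, 76/17)

Step 1: u_0 = a_0 = (4, -1).
Step 2: u_1 = a_1 − (8/17)·u_0 = (19/17, 76/17).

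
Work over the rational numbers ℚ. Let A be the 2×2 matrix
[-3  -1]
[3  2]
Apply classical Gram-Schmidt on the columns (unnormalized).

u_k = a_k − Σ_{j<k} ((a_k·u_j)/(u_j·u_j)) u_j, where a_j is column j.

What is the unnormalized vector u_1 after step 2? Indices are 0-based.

u_1 = (1/2, 1/2)

Step 1: u_0 = a_0 = (-3, 3).
Step 2: u_1 = a_1 − (1/2)·u_0 = (1/2, 1/2).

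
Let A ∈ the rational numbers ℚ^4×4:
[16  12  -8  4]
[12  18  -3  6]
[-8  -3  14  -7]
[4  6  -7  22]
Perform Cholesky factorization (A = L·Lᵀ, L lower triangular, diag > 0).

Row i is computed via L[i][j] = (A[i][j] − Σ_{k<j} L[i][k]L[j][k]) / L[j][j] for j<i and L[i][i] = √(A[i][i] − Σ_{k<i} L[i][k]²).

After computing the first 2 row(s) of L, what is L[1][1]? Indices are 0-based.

Step 1: L[0][0] = √(16) = 4.
  L[1][0] = (12) / L[0][0] = 3.
Step 2: L[1][1] = √(9) = 3.

L[1][1] = 3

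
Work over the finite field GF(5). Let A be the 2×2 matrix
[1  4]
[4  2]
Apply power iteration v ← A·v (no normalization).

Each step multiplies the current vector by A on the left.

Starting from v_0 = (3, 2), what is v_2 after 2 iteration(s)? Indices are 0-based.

v_0 = (3, 2).
v_1 = A·v_0 = (1, 1).
v_2 = A·v_1 = (0, 1).

v_2 = (0, 1)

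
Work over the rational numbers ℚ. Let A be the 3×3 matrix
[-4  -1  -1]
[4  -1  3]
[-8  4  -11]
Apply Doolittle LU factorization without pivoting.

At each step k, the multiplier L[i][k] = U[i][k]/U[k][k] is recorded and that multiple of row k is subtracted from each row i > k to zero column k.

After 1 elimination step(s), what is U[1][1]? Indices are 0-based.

Step 1: pivot at (0,0) is -4.
  row1 ← row1 − (-1)·row0  ⇒  L[1][0]=-1, U row1=(0, -2, 2)
  row2 ← row2 − (2)·row0  ⇒  L[2][0]=2, U row2=(0, 6, -9)

U[1][1] = -2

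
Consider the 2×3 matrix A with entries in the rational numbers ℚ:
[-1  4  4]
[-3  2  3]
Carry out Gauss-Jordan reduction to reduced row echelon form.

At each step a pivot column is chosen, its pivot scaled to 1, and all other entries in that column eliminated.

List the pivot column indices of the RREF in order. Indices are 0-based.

pivot columns: 0, 1

step 1: normalize row 0 (÷-1) = (1, -4, -4)
  row 1: subtract -3×row0 = (0, -10, -9)
step 2: normalize row 1 (÷-10) = (0, 1, 9/10)
  row 0: subtract -4×row1 = (1, 0, -2/5)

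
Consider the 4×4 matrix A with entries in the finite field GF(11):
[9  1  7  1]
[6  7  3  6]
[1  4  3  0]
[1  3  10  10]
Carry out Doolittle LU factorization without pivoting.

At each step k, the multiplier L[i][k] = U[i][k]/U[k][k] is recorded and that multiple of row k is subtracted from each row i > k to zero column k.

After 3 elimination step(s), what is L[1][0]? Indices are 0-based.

L[1][0] = 8

Step 1: pivot at (0,0) is 9.
  row1 ← row1 − (8)·row0  ⇒  L[1][0]=8, U row1=(0, 10, 2, 9)
  row2 ← row2 − (5)·row0  ⇒  L[2][0]=5, U row2=(0, 10, 1, 6)
  row3 ← row3 − (5)·row0  ⇒  L[3][0]=5, U row3=(0, 9, 8, 5)
Step 2: pivot at (1,1) is 10.
  row2 ← row2 − (1)·row1  ⇒  L[2][1]=1, U row2=(0, 0, 10, 8)
  row3 ← row3 − (2)·row1  ⇒  L[3][1]=2, U row3=(0, 0, 4, 9)
Step 3: pivot at (2,2) is 10.
  row3 ← row3 − (7)·row2  ⇒  L[3][2]=7, U row3=(0, 0, 0, 8)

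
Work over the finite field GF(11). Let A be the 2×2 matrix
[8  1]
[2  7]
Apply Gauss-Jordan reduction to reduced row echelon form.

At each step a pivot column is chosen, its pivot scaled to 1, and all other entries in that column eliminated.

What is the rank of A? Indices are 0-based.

[1] R0 /= 8  ⇒  (1, 7)
     R1 -= 2·R0  ⇒  (0, 4)
[2] R1 /= 4  ⇒  (0, 1)
     R0 -= 7·R1  ⇒  (1, 0)

rank = 2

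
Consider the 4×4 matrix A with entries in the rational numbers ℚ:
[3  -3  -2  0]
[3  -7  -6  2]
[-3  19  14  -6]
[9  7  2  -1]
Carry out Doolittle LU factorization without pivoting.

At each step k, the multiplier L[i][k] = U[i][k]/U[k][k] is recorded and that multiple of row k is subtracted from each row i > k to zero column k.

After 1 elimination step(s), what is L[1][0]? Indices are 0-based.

Step 1: pivot at (0,0) is 3.
  row1 ← row1 − (1)·row0  ⇒  L[1][0]=1, U row1=(0, -4, -4, 2)
  row2 ← row2 − (-1)·row0  ⇒  L[2][0]=-1, U row2=(0, 16, 12, -6)
  row3 ← row3 − (3)·row0  ⇒  L[3][0]=3, U row3=(0, 16, 8, -1)

L[1][0] = 1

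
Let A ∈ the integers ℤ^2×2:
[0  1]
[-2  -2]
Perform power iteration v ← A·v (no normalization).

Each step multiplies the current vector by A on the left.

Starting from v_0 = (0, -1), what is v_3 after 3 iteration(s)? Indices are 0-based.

v_0 = (0, -1).
v_1 = A·v_0 = (-1, 2).
v_2 = A·v_1 = (2, -2).
v_3 = A·v_2 = (-2, 0).

v_3 = (-2, 0)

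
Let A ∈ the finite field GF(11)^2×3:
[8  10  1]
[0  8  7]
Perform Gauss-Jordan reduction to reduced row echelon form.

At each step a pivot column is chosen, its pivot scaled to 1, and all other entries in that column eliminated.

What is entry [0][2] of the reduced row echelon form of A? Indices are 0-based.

M[0][2] = 9

step 1: normalize row 0 (÷8) = (1, 4, 7)
step 2: normalize row 1 (÷8) = (0, 1, 5)
  row 0: subtract 4×row1 = (1, 0, 9)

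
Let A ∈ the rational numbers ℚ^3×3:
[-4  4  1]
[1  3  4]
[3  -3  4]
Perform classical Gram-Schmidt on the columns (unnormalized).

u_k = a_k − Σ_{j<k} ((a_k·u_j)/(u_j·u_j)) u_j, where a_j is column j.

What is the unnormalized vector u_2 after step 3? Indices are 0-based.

Step 1: u_0 = a_0 = (-4, 1, 3).
Step 2: u_1 = a_1 − (-11/13)·u_0 = (8/13, 50/13, -6/13).
Step 3: u_2 = a_2 − (6/13)·u_0 − (23/25)·u_1 = (57/25, 0, 76/25).

u_2 = (57/25, 0, 76/25)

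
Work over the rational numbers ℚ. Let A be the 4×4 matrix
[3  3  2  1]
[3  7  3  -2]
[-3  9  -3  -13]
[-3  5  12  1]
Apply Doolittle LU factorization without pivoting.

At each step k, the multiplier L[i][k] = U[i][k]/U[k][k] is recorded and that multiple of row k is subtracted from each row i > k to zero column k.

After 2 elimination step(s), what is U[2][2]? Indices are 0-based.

U[2][2] = -4

Step 1: pivot at (0,0) is 3.
  row1 ← row1 − (1)·row0  ⇒  L[1][0]=1, U row1=(0, 4, 1, -3)
  row2 ← row2 − (-1)·row0  ⇒  L[2][0]=-1, U row2=(0, 12, -1, -12)
  row3 ← row3 − (-1)·row0  ⇒  L[3][0]=-1, U row3=(0, 8, 14, 2)
Step 2: pivot at (1,1) is 4.
  row2 ← row2 − (3)·row1  ⇒  L[2][1]=3, U row2=(0, 0, -4, -3)
  row3 ← row3 − (2)·row1  ⇒  L[3][1]=2, U row3=(0, 0, 12, 8)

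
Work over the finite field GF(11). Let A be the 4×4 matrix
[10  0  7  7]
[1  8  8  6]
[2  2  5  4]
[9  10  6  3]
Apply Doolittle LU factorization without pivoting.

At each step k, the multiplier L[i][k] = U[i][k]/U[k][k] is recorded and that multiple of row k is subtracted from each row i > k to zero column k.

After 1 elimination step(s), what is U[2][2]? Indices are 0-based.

Step 1: pivot at (0,0) is 10.
  row1 ← row1 − (10)·row0  ⇒  L[1][0]=10, U row1=(0, 8, 4, 2)
  row2 ← row2 − (9)·row0  ⇒  L[2][0]=9, U row2=(0, 2, 8, 7)
  row3 ← row3 − (2)·row0  ⇒  L[3][0]=2, U row3=(0, 10, 3, 0)

U[2][2] = 8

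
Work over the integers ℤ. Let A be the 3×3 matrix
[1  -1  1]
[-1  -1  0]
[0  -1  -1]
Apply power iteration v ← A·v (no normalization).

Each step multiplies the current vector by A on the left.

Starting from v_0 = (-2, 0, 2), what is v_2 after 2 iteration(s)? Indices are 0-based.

v_0 = (-2, 0, 2).
v_1 = A·v_0 = (0, 2, -2).
v_2 = A·v_1 = (-4, -2, 0).

v_2 = (-4, -2, 0)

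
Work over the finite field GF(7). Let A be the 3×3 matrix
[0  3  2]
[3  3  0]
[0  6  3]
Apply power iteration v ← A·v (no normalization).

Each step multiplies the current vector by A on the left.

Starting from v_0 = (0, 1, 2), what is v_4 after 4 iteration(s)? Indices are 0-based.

v_0 = (0, 1, 2).
v_1 = A·v_0 = (0, 3, 5).
v_2 = A·v_1 = (5, 2, 5).
v_3 = A·v_2 = (2, 0, 6).
v_4 = A·v_3 = (5, 6, 4).

v_4 = (5, 6, 4)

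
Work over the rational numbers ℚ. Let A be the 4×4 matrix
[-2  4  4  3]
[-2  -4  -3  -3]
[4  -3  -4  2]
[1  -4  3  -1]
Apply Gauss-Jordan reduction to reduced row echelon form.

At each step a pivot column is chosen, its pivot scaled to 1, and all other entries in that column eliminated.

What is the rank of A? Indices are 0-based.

[1] R0 /= -2  ⇒  (1, -2, -2, -3/2)
     R1 -= -2·R0  ⇒  (0, -8, -7, -6)
     R2 -= 4·R0  ⇒  (0, 5, 4, 8)
     R3 -= 1·R0  ⇒  (0, -2, 5, 1/2)
[2] R1 /= -8  ⇒  (0, 1, 7/8, 3/4)
     R0 -= -2·R1  ⇒  (1, 0, -1/4, 0)
     R2 -= 5·R1  ⇒  (0, 0, -3/8, 17/4)
     R3 -= -2·R1  ⇒  (0, 0, 27/4, 2)
[3] R2 /= -3/8  ⇒  (0, 0, 1, -34/3)
     R0 -= -1/4·R2  ⇒  (1, 0, 0, -17/6)
     R1 -= 7/8·R2  ⇒  (0, 1, 0, 32/3)
     R3 -= 27/4·R2  ⇒  (0, 0, 0, 157/2)
[4] R3 /= 157/2  ⇒  (0, 0, 0, 1)
     R0 -= -17/6·R3  ⇒  (1, 0, 0, 0)
     R1 -= 32/3·R3  ⇒  (0, 1, 0, 0)
     R2 -= -34/3·R3  ⇒  (0, 0, 1, 0)

rank = 4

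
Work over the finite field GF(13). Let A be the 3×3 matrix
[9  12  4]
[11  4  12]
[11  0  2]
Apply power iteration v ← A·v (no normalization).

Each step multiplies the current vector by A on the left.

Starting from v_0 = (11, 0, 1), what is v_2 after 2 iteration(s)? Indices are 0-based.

v_0 = (11, 0, 1).
v_1 = A·v_0 = (12, 3, 6).
v_2 = A·v_1 = (12, 8, 1).

v_2 = (12, 8, 1)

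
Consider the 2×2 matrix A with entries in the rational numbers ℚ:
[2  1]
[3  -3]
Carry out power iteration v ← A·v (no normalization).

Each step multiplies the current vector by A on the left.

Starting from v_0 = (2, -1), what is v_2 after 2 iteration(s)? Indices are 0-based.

v_0 = (2, -1).
v_1 = A·v_0 = (3, 9).
v_2 = A·v_1 = (15, -18).

v_2 = (15, -18)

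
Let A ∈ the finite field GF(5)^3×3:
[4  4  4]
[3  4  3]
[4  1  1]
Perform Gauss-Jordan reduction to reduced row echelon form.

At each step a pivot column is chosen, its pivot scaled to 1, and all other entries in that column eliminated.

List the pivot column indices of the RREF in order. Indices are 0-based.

[1] R0 /= 4  ⇒  (1, 1, 1)
     R1 -= 3·R0  ⇒  (0, 1, 0)
     R2 -= 4·R0  ⇒  (0, 2, 2)
[2] R1 /= 1  ⇒  (0, 1, 0)
     R0 -= 1·R1  ⇒  (1, 0, 1)
     R2 -= 2·R1  ⇒  (0, 0, 2)
[3] R2 /= 2  ⇒  (0, 0, 1)
     R0 -= 1·R2  ⇒  (1, 0, 0)

pivot columns: 0, 1, 2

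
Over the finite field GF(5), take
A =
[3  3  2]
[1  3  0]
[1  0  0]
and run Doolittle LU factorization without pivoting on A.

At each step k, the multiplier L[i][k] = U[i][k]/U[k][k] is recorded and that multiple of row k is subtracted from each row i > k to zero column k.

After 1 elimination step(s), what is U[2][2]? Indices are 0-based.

[col 0] pivot 3
  R1 -= 2*R0 → (0, 2, 1)  (L[1][0] := 2)
  R2 -= 2*R0 → (0, 4, 1)  (L[2][0] := 2)

U[2][2] = 1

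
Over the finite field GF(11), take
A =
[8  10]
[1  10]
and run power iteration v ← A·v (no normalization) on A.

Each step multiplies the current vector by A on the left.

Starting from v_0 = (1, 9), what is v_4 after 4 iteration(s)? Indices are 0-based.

v_0 = (1, 9).
v_1 = A·v_0 = (10, 3).
v_2 = A·v_1 = (0, 7).
v_3 = A·v_2 = (4, 4).
v_4 = A·v_3 = (6, 0).

v_4 = (6, 0)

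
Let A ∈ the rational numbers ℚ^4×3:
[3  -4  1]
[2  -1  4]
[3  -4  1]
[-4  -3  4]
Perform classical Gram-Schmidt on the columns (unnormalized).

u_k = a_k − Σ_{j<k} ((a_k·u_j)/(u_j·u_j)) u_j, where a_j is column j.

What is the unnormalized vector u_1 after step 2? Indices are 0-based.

Step 1: u_0 = a_0 = (3, 2, 3, -4).
Step 2: u_1 = a_1 − (-7/19)·u_0 = (-55/19, -5/19, -55/19, -85/19).

u_1 = (-55/19, -5/19, -55/19, -85/19)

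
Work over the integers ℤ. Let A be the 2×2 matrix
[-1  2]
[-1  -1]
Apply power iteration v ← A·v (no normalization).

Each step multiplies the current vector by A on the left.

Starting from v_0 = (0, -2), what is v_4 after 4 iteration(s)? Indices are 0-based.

v_4 = (-16, 14)

v_0 = (0, -2).
v_1 = A·v_0 = (-4, 2).
v_2 = A·v_1 = (8, 2).
v_3 = A·v_2 = (-4, -10).
v_4 = A·v_3 = (-16, 14).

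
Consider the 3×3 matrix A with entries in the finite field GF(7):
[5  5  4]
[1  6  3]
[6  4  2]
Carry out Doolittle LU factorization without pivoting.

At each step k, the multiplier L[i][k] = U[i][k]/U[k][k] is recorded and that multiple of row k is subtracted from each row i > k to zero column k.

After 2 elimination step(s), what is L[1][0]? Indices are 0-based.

L[1][0] = 3

Step 1: pivot at (0,0) is 5.
  row1 ← row1 − (3)·row0  ⇒  L[1][0]=3, U row1=(0, 5, 5)
  row2 ← row2 − (4)·row0  ⇒  L[2][0]=4, U row2=(0, 5, 0)
Step 2: pivot at (1,1) is 5.
  row2 ← row2 − (1)·row1  ⇒  L[2][1]=1, U row2=(0, 0, 2)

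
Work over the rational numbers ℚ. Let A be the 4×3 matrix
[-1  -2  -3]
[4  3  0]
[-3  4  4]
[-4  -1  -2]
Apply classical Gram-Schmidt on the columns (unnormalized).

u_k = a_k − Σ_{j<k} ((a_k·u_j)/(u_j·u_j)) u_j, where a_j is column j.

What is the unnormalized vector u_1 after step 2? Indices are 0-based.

Step 1: u_0 = a_0 = (-1, 4, -3, -4).
Step 2: u_1 = a_1 − (1/7)·u_0 = (-13/7, 17/7, 31/7, -3/7).

u_1 = (-13/7, 17/7, 31/7, -3/7)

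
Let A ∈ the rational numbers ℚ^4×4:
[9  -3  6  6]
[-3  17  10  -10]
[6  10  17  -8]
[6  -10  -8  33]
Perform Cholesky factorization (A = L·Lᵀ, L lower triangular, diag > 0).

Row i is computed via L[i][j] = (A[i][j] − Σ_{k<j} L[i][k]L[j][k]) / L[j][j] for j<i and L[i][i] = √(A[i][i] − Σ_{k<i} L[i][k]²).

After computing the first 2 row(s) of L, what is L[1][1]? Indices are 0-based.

L[1][1] = 4

Step 1: L[0][0] = √(9) = 3.
  L[1][0] = (-3) / L[0][0] = -1.
Step 2: L[1][1] = √(16) = 4.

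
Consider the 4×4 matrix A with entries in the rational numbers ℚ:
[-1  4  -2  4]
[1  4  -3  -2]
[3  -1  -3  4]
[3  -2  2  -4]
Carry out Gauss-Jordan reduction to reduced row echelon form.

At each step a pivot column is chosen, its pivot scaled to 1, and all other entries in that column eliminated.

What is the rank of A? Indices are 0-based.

[1] R0 /= -1  ⇒  (1, -4, 2, -4)
     R1 -= 1·R0  ⇒  (0, 8, -5, 2)
     R2 -= 3·R0  ⇒  (0, 11, -9, 16)
     R3 -= 3·R0  ⇒  (0, 10, -4, 8)
[2] R1 /= 8  ⇒  (0, 1, -5/8, 1/4)
     R0 -= -4·R1  ⇒  (1, 0, -1/2, -3)
     R2 -= 11·R1  ⇒  (0, 0, -17/8, 53/4)
     R3 -= 10·R1  ⇒  (0, 0, 9/4, 11/2)
[3] R2 /= -17/8  ⇒  (0, 0, 1, -106/17)
     R0 -= -1/2·R2  ⇒  (1, 0, 0, -104/17)
     R1 -= -5/8·R2  ⇒  (0, 1, 0, -62/17)
     R3 -= 9/4·R2  ⇒  (0, 0, 0, 332/17)
[4] R3 /= 332/17  ⇒  (0, 0, 0, 1)
     R0 -= -104/17·R3  ⇒  (1, 0, 0, 0)
     R1 -= -62/17·R3  ⇒  (0, 1, 0, 0)
     R2 -= -106/17·R3  ⇒  (0, 0, 1, 0)

rank = 4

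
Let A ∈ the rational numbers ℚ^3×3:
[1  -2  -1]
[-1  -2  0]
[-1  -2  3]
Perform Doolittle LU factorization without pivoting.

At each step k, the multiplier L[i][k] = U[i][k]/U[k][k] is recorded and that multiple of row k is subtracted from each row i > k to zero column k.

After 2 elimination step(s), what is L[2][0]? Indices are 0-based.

[col 0] pivot 1
  R1 -= -1*R0 → (0, -4, -1)  (L[1][0] := -1)
  R2 -= -1*R0 → (0, -4, 2)  (L[2][0] := -1)
[col 1] pivot -4
  R2 -= 1*R1 → (0, 0, 3)  (L[2][1] := 1)

L[2][0] = -1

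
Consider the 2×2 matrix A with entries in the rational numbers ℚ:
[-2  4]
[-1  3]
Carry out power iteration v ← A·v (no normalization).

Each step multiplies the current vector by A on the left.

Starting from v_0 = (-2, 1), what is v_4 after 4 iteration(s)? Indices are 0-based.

v_0 = (-2, 1).
v_1 = A·v_0 = (8, 5).
v_2 = A·v_1 = (4, 7).
v_3 = A·v_2 = (20, 17).
v_4 = A·v_3 = (28, 31).

v_4 = (28, 31)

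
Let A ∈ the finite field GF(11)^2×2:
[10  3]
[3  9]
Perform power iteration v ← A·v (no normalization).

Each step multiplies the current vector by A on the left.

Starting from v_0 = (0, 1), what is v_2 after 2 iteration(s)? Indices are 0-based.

v_2 = (2, 2)

v_0 = (0, 1).
v_1 = A·v_0 = (3, 9).
v_2 = A·v_1 = (2, 2).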